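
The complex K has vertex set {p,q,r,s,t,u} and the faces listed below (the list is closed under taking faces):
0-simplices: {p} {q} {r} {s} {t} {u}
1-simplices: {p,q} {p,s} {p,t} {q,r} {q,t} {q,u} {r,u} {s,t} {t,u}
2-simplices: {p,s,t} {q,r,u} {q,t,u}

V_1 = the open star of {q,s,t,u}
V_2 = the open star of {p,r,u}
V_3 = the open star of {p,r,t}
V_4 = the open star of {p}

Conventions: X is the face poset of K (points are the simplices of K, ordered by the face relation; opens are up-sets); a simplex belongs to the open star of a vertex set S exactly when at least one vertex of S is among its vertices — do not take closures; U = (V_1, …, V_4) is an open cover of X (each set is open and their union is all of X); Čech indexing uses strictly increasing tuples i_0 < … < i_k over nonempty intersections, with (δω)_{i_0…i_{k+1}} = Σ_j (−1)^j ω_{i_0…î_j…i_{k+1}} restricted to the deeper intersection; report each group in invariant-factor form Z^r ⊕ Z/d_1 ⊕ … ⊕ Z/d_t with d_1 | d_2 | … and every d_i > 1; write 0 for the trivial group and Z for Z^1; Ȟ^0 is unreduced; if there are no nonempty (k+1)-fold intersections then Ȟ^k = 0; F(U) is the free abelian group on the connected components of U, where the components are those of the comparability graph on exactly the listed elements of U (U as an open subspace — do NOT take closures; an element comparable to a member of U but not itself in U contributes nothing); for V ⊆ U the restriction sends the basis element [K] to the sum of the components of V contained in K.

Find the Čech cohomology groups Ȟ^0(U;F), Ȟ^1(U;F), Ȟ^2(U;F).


nerve of the cover:
  V1={{q},{s},{t},{u},{p,q},{p,s},{p,t},{q,r},{q,t},{q,u},{r,u},{s,t},{t,u},{p,s,t},{q,r,u},{q,t,u}} V2={{p},{r},{u},{p,q},{p,s},{p,t},{q,r},{q,u},{r,u},{t,u},{p,s,t},{q,r,u},{q,t,u}} V3={{p},{r},{t},{p,q},{p,s},{p,t},{q,r},{q,t},{r,u},{s,t},{t,u},{p,s,t},{q,r,u},{q,t,u}} V4={{p},{p,q},{p,s},{p,t},{p,s,t}}
  V12={{u},{p,q},{p,s},{p,t},{q,r},{q,u},{r,u},{t,u},{p,s,t},{q,r,u},{q,t,u}} V13={{t},{p,q},{p,s},{p,t},{q,r},{q,t},{r,u},{s,t},{t,u},{p,s,t},{q,r,u},{q,t,u}} V14={{p,q},{p,s},{p,t},{p,s,t}} V23={{p},{r},{p,q},{p,s},{p,t},{q,r},{r,u},{t,u},{p,s,t},{q,r,u},{q,t,u}} V24={{p},{p,q},{p,s},{p,t},{p,s,t}} V34={{p},{p,q},{p,s},{p,t},{p,s,t}}
  V123={{p,q},{p,s},{p,t},{q,r},{r,u},{t,u},{p,s,t},{q,r,u},{q,t,u}} V124={{p,q},{p,s},{p,t},{p,s,t}} V134={{p,q},{p,s},{p,t},{p,s,t}} V234={{p},{p,q},{p,s},{p,t},{p,s,t}}
  V1234={{p,q},{p,s},{p,t},{p,s,t}}
components per intersection:
  V1: {{q},{s},{t},{u},{p,q},{p,s},{p,t},{q,r},{q,t},{q,u},{r,u},{s,t},{t,u},{p,s,t},{q,r,u},{q,t,u}}
  V2: {{p},{p,q},{p,s},{p,t},{p,s,t}} {{r},{u},{q,r},{q,u},{r,u},{t,u},{q,r,u},{q,t,u}}
  V3: {{p},{t},{p,q},{p,s},{p,t},{q,t},{s,t},{t,u},{p,s,t},{q,t,u}} {{r},{q,r},{r,u},{q,r,u}}
  V4: {{p},{p,q},{p,s},{p,t},{p,s,t}}
  V12: {{u},{q,r},{q,u},{r,u},{t,u},{q,r,u},{q,t,u}} {{p,q}} {{p,s},{p,t},{p,s,t}}
  V13: {{t},{p,s},{p,t},{q,t},{s,t},{t,u},{p,s,t},{q,t,u}} {{p,q}} {{q,r},{r,u},{q,r,u}}
  V14: {{p,q}} {{p,s},{p,t},{p,s,t}}
  V23: {{p},{p,q},{p,s},{p,t},{p,s,t}} {{r},{q,r},{r,u},{q,r,u}} {{t,u},{q,t,u}}
  V24: {{p},{p,q},{p,s},{p,t},{p,s,t}}
  V34: {{p},{p,q},{p,s},{p,t},{p,s,t}}
  V123: {{p,q}} {{p,s},{p,t},{p,s,t}} {{q,r},{r,u},{q,r,u}} {{t,u},{q,t,u}}
  V124: {{p,q}} {{p,s},{p,t},{p,s,t}}
  V134: {{p,q}} {{p,s},{p,t},{p,s,t}}
  V234: {{p},{p,q},{p,s},{p,t},{p,s,t}}
  V1234: {{p,q}} {{p,s},{p,t},{p,s,t}}
C dims 6,13,9,2; δ0: rk 5, SNF 1^5; δ1: rk 7, SNF 1^7; δ2: rk 2, SNF 1^2
Ȟ^0 = (6 − 5) − 0 = 1, so Ȟ^0 ≅ Z
Ȟ^1 = (13 − 7) − 5 = 1, so Ȟ^1 ≅ Z
Ȟ^2 = (9 − 2) − 7 = 0, so Ȟ^2 ≅ 0

Ȟ^0 ≅ Z, Ȟ^1 ≅ Z, Ȟ^2 ≅ 0


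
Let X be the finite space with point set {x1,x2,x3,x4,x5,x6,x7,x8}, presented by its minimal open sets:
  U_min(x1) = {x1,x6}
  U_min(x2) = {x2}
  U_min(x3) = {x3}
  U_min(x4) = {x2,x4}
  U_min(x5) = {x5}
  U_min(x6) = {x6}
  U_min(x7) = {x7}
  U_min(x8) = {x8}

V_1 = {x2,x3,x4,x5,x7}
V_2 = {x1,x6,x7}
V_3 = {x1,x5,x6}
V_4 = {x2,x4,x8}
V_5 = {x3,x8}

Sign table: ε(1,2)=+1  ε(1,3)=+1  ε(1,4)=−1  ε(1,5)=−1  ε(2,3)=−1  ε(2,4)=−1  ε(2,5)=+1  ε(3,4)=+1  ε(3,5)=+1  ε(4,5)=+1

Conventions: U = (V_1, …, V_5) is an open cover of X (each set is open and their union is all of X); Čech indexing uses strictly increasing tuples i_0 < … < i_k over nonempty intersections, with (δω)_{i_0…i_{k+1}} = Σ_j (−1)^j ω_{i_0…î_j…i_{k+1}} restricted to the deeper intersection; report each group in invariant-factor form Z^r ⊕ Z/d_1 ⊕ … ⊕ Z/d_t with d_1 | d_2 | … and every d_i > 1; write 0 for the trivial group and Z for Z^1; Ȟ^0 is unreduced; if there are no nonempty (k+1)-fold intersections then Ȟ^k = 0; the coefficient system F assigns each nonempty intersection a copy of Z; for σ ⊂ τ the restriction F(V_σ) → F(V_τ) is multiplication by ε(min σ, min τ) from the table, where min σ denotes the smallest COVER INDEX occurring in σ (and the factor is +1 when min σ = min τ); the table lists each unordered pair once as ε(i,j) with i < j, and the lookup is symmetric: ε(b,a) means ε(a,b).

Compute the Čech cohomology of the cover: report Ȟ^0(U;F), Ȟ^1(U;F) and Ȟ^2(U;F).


nonempty overlaps:
  V12={x7} V13={x5} V14={x2,x4} V15={x3} V23={x1,x6} V45={x8}
C dims 5,6; δ0: rk 5, SNF 1^4·2
degree 0: 5−5−0 = 0 → Ȟ^0 ≅ 0
degree 1: 6−0−5 = 1 plus torsion [2] → Ȟ^1 ≅ Z ⊕ Z/2
degree 2: 0−0−0 = 0 → Ȟ^2 ≅ 0

Ȟ^0 = 0; Ȟ^1 = Z ⊕ Z/2; Ȟ^2 = 0


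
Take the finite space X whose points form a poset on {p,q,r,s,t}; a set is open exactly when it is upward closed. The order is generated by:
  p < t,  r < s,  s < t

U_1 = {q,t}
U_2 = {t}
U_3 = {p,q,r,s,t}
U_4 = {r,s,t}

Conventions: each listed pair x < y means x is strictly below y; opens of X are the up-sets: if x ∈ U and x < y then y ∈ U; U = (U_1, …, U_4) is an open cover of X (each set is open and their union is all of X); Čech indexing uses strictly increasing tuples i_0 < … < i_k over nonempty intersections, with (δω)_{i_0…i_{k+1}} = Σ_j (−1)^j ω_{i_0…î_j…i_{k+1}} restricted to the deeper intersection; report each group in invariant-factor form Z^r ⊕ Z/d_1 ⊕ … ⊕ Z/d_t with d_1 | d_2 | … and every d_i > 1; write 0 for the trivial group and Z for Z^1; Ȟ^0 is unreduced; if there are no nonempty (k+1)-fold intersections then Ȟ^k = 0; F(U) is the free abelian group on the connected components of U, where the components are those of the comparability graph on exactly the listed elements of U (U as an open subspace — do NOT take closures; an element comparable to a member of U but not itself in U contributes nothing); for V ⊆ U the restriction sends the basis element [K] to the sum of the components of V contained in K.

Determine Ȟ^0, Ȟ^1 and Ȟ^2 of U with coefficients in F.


cover nerve:
  U12={t} U13={q,t} U14={t} U23={t} U24={t} U34={r,s,t}
  U123={t} U124={t} U134={t} U234={t}
  U1234={t}
components per intersection:
  U1: {q} {t}
  U2: {t}
  U3: {p,r,s,t} {q}
  U4: {r,s,t}
  U12: {t}
  U13: {q} {t}
  U14: {t}
  U23: {t}
  U24: {t}
  U34: {r,s,t}
  U123: {t}
  U124: {t}
  U134: {t}
  U234: {t}
  U1234: {t}
C dims 6,7,4,1; δ0: rk 4, SNF 1^4; δ1: rk 3, SNF 1^3; δ2: rk 1, SNF 1^1
Ȟ^0: (6−4)−0=2 ⇒ Z^2
Ȟ^1: (7−3)−4=0 ⇒ 0
Ȟ^2: (4−1)−3=0 ⇒ 0

Ȟ^0 ≅ Z^2,  Ȟ^1 ≅ 0,  Ȟ^2 ≅ 0


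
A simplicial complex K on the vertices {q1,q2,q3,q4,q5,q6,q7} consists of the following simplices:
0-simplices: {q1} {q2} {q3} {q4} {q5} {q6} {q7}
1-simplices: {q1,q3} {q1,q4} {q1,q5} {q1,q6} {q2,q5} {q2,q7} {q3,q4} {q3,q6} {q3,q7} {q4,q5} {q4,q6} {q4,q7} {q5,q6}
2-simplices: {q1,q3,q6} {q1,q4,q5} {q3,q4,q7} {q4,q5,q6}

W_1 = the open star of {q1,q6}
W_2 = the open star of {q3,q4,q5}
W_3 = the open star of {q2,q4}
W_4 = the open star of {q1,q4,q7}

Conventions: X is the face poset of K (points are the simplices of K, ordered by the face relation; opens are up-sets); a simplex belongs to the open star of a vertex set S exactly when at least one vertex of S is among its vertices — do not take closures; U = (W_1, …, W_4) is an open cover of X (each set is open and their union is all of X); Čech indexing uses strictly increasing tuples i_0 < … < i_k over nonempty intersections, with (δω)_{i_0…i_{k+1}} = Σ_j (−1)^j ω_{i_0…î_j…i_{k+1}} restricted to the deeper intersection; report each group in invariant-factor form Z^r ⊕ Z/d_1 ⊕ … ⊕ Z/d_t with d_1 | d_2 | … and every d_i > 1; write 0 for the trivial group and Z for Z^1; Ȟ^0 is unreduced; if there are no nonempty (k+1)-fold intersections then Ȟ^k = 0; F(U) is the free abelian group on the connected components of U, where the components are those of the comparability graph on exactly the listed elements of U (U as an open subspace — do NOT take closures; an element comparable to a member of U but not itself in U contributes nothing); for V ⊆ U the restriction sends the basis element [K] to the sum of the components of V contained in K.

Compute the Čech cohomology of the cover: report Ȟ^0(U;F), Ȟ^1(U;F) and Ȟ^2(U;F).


Ȟ^0 = Z; Ȟ^1 = Z^3; Ȟ^2 = 0

nonempty intersections:
  W1={{q1},{q6},{q1,q3},{q1,q4},{q1,q5},{q1,q6},{q3,q6},{q4,q6},{q5,q6},{q1,q3,q6},{q1,q4,q5},{q4,q5,q6}} W2={{q3},{q4},{q5},{q1,q3},{q1,q4},{q1,q5},{q2,q5},{q3,q4},{q3,q6},{q3,q7},{q4,q5},{q4,q6},{q4,q7},{q5,q6},{q1,q3,q6},{q1,q4,q5},{q3,q4,q7},{q4,q5,q6}} W3={{q2},{q4},{q1,q4},{q2,q5},{q2,q7},{q3,q4},{q4,q5},{q4,q6},{q4,q7},{q1,q4,q5},{q3,q4,q7},{q4,q5,q6}} W4={{q1},{q4},{q7},{q1,q3},{q1,q4},{q1,q5},{q1,q6},{q2,q7},{q3,q4},{q3,q7},{q4,q5},{q4,q6},{q4,q7},{q1,q3,q6},{q1,q4,q5},{q3,q4,q7},{q4,q5,q6}}
  W12={{q1,q3},{q1,q4},{q1,q5},{q3,q6},{q4,q6},{q5,q6},{q1,q3,q6},{q1,q4,q5},{q4,q5,q6}} W13={{q1,q4},{q4,q6},{q1,q4,q5},{q4,q5,q6}} W14={{q1},{q1,q3},{q1,q4},{q1,q5},{q1,q6},{q4,q6},{q1,q3,q6},{q1,q4,q5},{q4,q5,q6}} W23={{q4},{q1,q4},{q2,q5},{q3,q4},{q4,q5},{q4,q6},{q4,q7},{q1,q4,q5},{q3,q4,q7},{q4,q5,q6}} W24={{q4},{q1,q3},{q1,q4},{q1,q5},{q3,q4},{q3,q7},{q4,q5},{q4,q6},{q4,q7},{q1,q3,q6},{q1,q4,q5},{q3,q4,q7},{q4,q5,q6}} W34={{q4},{q1,q4},{q2,q7},{q3,q4},{q4,q5},{q4,q6},{q4,q7},{q1,q4,q5},{q3,q4,q7},{q4,q5,q6}}
  W123={{q1,q4},{q4,q6},{q1,q4,q5},{q4,q5,q6}} W124={{q1,q3},{q1,q4},{q1,q5},{q4,q6},{q1,q3,q6},{q1,q4,q5},{q4,q5,q6}} W134={{q1,q4},{q4,q6},{q1,q4,q5},{q4,q5,q6}} W234={{q4},{q1,q4},{q3,q4},{q4,q5},{q4,q6},{q4,q7},{q1,q4,q5},{q3,q4,q7},{q4,q5,q6}}
  W1234={{q1,q4},{q4,q6},{q1,q4,q5},{q4,q5,q6}}
components per intersection:
  W1: {{q1},{q6},{q1,q3},{q1,q4},{q1,q5},{q1,q6},{q3,q6},{q4,q6},{q5,q6},{q1,q3,q6},{q1,q4,q5},{q4,q5,q6}}
  W2: {{q3},{q4},{q5},{q1,q3},{q1,q4},{q1,q5},{q2,q5},{q3,q4},{q3,q6},{q3,q7},{q4,q5},{q4,q6},{q4,q7},{q5,q6},{q1,q3,q6},{q1,q4,q5},{q3,q4,q7},{q4,q5,q6}}
  W3: {{q2},{q2,q5},{q2,q7}} {{q4},{q1,q4},{q3,q4},{q4,q5},{q4,q6},{q4,q7},{q1,q4,q5},{q3,q4,q7},{q4,q5,q6}}
  W4: {{q1},{q4},{q7},{q1,q3},{q1,q4},{q1,q5},{q1,q6},{q2,q7},{q3,q4},{q3,q7},{q4,q5},{q4,q6},{q4,q7},{q1,q3,q6},{q1,q4,q5},{q3,q4,q7},{q4,q5,q6}}
  W12: {{q1,q3},{q3,q6},{q1,q3,q6}} {{q1,q4},{q1,q5},{q1,q4,q5}} {{q4,q6},{q5,q6},{q4,q5,q6}}
  W13: {{q1,q4},{q1,q4,q5}} {{q4,q6},{q4,q5,q6}}
  W14: {{q1},{q1,q3},{q1,q4},{q1,q5},{q1,q6},{q1,q3,q6},{q1,q4,q5}} {{q4,q6},{q4,q5,q6}}
  W23: {{q4},{q1,q4},{q3,q4},{q4,q5},{q4,q6},{q4,q7},{q1,q4,q5},{q3,q4,q7},{q4,q5,q6}} {{q2,q5}}
  W24: {{q4},{q1,q4},{q1,q5},{q3,q4},{q3,q7},{q4,q5},{q4,q6},{q4,q7},{q1,q4,q5},{q3,q4,q7},{q4,q5,q6}} {{q1,q3},{q1,q3,q6}}
  W34: {{q4},{q1,q4},{q3,q4},{q4,q5},{q4,q6},{q4,q7},{q1,q4,q5},{q3,q4,q7},{q4,q5,q6}} {{q2,q7}}
  W123: {{q1,q4},{q1,q4,q5}} {{q4,q6},{q4,q5,q6}}
  W124: {{q1,q3},{q1,q3,q6}} {{q1,q4},{q1,q5},{q1,q4,q5}} {{q4,q6},{q4,q5,q6}}
  W134: {{q1,q4},{q1,q4,q5}} {{q4,q6},{q4,q5,q6}}
  W234: {{q4},{q1,q4},{q3,q4},{q4,q5},{q4,q6},{q4,q7},{q1,q4,q5},{q3,q4,q7},{q4,q5,q6}}
  W1234: {{q1,q4},{q1,q4,q5}} {{q4,q6},{q4,q5,q6}}
C dims 5,13,8,2; δ0: rk 4, SNF 1^4; δ1: rk 6, SNF 1^6; δ2: rk 2, SNF 1^2
Ȟ^0: (5−4)−0=1 ⇒ Z
Ȟ^1: (13−6)−4=3 ⇒ Z^3
Ȟ^2: (8−2)−6=0 ⇒ 0


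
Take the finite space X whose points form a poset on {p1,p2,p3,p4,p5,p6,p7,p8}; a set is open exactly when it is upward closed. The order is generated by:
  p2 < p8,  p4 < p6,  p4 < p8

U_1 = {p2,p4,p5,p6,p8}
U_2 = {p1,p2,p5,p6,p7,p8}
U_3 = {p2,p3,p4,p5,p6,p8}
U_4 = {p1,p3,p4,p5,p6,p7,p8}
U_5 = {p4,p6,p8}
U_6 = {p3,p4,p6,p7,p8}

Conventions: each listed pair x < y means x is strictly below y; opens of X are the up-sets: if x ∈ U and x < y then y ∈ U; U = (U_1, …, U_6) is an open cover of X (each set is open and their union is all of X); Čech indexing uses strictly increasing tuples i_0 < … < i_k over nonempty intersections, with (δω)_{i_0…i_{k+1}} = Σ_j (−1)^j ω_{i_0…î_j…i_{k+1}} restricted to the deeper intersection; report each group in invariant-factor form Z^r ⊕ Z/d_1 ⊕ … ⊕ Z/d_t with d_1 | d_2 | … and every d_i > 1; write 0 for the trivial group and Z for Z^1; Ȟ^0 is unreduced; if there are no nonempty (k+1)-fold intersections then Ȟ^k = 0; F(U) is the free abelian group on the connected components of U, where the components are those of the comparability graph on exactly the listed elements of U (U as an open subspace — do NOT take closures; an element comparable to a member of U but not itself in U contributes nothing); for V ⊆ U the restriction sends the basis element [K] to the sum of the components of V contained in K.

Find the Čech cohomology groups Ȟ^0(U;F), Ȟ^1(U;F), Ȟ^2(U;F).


nonempty intersections:
  U12={p2,p5,p6,p8} U13={p2,p4,p5,p6,p8} U14={p4,p5,p6,p8} U15={p4,p6,p8} U16={p4,p6,p8} U23={p2,p5,p6,p8} U24={p1,p5,p6,p7,p8} U25={p6,p8} U26={p6,p7,p8} U34={p3,p4,p5,p6,p8} U35={p4,p6,p8} U36={p3,p4,p6,p8} U45={p4,p6,p8} U46={p3,p4,p6,p7,p8} U56={p4,p6,p8}
  U123={p2,p5,p6,p8} U124={p5,p6,p8} U125={p6,p8} U126={p6,p8} U134={p4,p5,p6,p8} U135={p4,p6,p8} U136={p4,p6,p8} U145={p4,p6,p8} U146={p4,p6,p8} U156={p4,p6,p8} U234={p5,p6,p8} U235={p6,p8} U236={p6,p8} U245={p6,p8} U246={p6,p7,p8} U256={p6,p8} U345={p4,p6,p8} U346={p3,p4,p6,p8} U356={p4,p6,p8} U456={p4,p6,p8}
  U1234={p5,p6,p8} U1235={p6,p8} U1236={p6,p8} U1245={p6,p8} U1246={p6,p8} U1256={p6,p8} U1345={p4,p6,p8} U1346={p4,p6,p8} U1356={p4,p6,p8} U1456={p4,p6,p8} U2345={p6,p8} U2346={p6,p8} U2356={p6,p8} U2456={p6,p8} U3456={p4,p6,p8}
  U12345={p6,p8} U12346={p6,p8} U12356={p6,p8} U12456={p6,p8} U13456={p4,p6,p8} U23456={p6,p8}
  U123456={p6,p8}
components per intersection:
  U1: {p2,p4,p6,p8} {p5}
  U2: {p1} {p2,p8} {p5} {p6} {p7}
  U3: {p2,p4,p6,p8} {p3} {p5}
  U4: {p1} {p3} {p4,p6,p8} {p5} {p7}
  U5: {p4,p6,p8}
  U6: {p3} {p4,p6,p8} {p7}
  U12: {p2,p8} {p5} {p6}
  U13: {p2,p4,p6,p8} {p5}
  U14: {p4,p6,p8} {p5}
  U15: {p4,p6,p8}
  U16: {p4,p6,p8}
  U23: {p2,p8} {p5} {p6}
  U24: {p1} {p5} {p6} {p7} {p8}
  U25: {p6} {p8}
  U26: {p6} {p7} {p8}
  U34: {p3} {p4,p6,p8} {p5}
  U35: {p4,p6,p8}
  U36: {p3} {p4,p6,p8}
  U45: {p4,p6,p8}
  U46: {p3} {p4,p6,p8} {p7}
  U56: {p4,p6,p8}
  U123: {p2,p8} {p5} {p6}
  U124: {p5} {p6} {p8}
  U125: {p6} {p8}
  U126: {p6} {p8}
  U134: {p4,p6,p8} {p5}
  U135: {p4,p6,p8}
  U136: {p4,p6,p8}
  U145: {p4,p6,p8}
  U146: {p4,p6,p8}
  U156: {p4,p6,p8}
  U234: {p5} {p6} {p8}
  U235: {p6} {p8}
  U236: {p6} {p8}
  U245: {p6} {p8}
  U246: {p6} {p7} {p8}
  U256: {p6} {p8}
  U345: {p4,p6,p8}
  U346: {p3} {p4,p6,p8}
  U356: {p4,p6,p8}
  U456: {p4,p6,p8}
  U1234: {p5} {p6} {p8}
  U1235: {p6} {p8}
  U1236: {p6} {p8}
  U1245: {p6} {p8}
  U1246: {p6} {p8}
  U1256: {p6} {p8}
  U1345: {p4,p6,p8}
  U1346: {p4,p6,p8}
  U1356: {p4,p6,p8}
  U1456: {p4,p6,p8}
  U2345: {p6} {p8}
  U2346: {p6} {p8}
  U2356: {p6} {p8}
  U2456: {p6} {p8}
  U3456: {p4,p6,p8}
  U12345: {p6} {p8}
  U12346: {p6} {p8}
  U12356: {p6} {p8}
  U12456: {p6} {p8}
  U13456: {p4,p6,p8}
  U23456: {p6} {p8}
  U123456: {p6} {p8}
C dims 19,33,36,26; δ0: rk 14, SNF 1^14; δ1: rk 19, SNF 1^19; δ2: rk 17, SNF 1^17
Ȟ^0: (19−14)−0=5 ⇒ Z^5
Ȟ^1: (33−19)−14=0 ⇒ 0
Ȟ^2: (36−17)−19=0 ⇒ 0

Ȟ^0 ≅ Z^5, Ȟ^1 ≅ 0, Ȟ^2 ≅ 0


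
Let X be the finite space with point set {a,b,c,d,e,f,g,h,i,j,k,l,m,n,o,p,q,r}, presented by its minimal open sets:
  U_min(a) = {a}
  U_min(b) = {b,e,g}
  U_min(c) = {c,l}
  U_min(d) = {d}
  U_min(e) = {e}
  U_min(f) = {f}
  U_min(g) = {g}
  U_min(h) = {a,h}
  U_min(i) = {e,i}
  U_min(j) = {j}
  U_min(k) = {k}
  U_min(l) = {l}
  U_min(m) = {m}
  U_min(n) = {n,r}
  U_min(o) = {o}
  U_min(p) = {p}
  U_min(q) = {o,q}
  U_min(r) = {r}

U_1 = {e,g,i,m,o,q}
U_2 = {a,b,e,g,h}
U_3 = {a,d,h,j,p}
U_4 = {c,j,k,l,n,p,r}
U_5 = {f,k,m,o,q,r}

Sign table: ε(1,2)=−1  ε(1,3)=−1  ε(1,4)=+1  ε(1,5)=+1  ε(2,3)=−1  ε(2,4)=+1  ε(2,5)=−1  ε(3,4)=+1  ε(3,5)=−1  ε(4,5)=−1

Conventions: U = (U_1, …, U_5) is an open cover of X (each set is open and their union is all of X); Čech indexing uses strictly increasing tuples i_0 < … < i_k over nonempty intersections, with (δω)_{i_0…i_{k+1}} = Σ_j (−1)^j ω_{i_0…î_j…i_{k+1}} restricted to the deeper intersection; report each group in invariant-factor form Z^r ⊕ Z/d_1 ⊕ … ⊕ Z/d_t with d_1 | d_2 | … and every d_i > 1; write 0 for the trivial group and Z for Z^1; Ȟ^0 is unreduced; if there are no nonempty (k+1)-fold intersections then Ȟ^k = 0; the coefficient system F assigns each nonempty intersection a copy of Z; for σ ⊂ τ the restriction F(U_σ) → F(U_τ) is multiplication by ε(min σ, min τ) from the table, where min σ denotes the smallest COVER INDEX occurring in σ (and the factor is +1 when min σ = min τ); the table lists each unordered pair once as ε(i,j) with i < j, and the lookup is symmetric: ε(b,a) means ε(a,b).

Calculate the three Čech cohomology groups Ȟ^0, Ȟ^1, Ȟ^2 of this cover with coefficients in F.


Ȟ^0(U;F) ≅ 0, Ȟ^1(U;F) ≅ Z/2, Ȟ^2(U;F) ≅ 0

nerve simplices:
  U12={e,g} U15={m,o,q} U23={a,h} U34={j,p} U45={k,r}
C dims 5,5; δ0: rk 5, SNF 1^4·2
degree 0: 5−5−0 = 0 → Ȟ^0 ≅ 0
degree 1: 5−0−5 = 0 plus torsion [2] → Ȟ^1 ≅ Z/2
degree 2: 0−0−0 = 0 → Ȟ^2 ≅ 0


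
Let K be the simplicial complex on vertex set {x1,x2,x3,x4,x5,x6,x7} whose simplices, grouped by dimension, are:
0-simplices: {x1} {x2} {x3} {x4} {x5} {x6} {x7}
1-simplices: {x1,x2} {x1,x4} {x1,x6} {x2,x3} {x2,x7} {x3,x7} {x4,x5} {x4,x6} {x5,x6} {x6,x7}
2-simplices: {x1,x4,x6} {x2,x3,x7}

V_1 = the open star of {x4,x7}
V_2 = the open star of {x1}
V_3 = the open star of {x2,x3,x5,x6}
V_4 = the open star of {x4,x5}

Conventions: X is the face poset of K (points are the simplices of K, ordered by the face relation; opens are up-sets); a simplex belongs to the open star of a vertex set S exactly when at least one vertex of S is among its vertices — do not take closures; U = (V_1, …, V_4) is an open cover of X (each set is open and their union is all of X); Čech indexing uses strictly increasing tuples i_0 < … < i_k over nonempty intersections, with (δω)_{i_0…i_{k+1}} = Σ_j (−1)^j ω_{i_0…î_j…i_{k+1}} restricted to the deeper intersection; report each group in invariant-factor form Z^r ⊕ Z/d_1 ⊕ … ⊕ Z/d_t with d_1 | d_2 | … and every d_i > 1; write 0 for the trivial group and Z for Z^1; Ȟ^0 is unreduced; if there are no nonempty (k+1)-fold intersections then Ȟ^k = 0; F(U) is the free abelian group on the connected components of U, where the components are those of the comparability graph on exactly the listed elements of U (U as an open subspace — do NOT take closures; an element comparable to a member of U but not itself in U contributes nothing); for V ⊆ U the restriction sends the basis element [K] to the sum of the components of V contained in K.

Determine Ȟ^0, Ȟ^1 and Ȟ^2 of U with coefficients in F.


nonempty intersections:
  V1={{x4},{x7},{x1,x4},{x2,x7},{x3,x7},{x4,x5},{x4,x6},{x6,x7},{x1,x4,x6},{x2,x3,x7}} V2={{x1},{x1,x2},{x1,x4},{x1,x6},{x1,x4,x6}} V3={{x2},{x3},{x5},{x6},{x1,x2},{x1,x6},{x2,x3},{x2,x7},{x3,x7},{x4,x5},{x4,x6},{x5,x6},{x6,x7},{x1,x4,x6},{x2,x3,x7}} V4={{x4},{x5},{x1,x4},{x4,x5},{x4,x6},{x5,x6},{x1,x4,x6}}
  V12={{x1,x4},{x1,x4,x6}} V13={{x2,x7},{x3,x7},{x4,x5},{x4,x6},{x6,x7},{x1,x4,x6},{x2,x3,x7}} V14={{x4},{x1,x4},{x4,x5},{x4,x6},{x1,x4,x6}} V23={{x1,x2},{x1,x6},{x1,x4,x6}} V24={{x1,x4},{x1,x4,x6}} V34={{x5},{x4,x5},{x4,x6},{x5,x6},{x1,x4,x6}}
  V123={{x1,x4,x6}} V124={{x1,x4},{x1,x4,x6}} V134={{x4,x5},{x4,x6},{x1,x4,x6}} V234={{x1,x4,x6}}
  V1234={{x1,x4,x6}}
components per intersection:
  V1: {{x4},{x1,x4},{x4,x5},{x4,x6},{x1,x4,x6}} {{x7},{x2,x7},{x3,x7},{x6,x7},{x2,x3,x7}}
  V2: {{x1},{x1,x2},{x1,x4},{x1,x6},{x1,x4,x6}}
  V3: {{x2},{x3},{x1,x2},{x2,x3},{x2,x7},{x3,x7},{x2,x3,x7}} {{x5},{x6},{x1,x6},{x4,x5},{x4,x6},{x5,x6},{x6,x7},{x1,x4,x6}}
  V4: {{x4},{x5},{x1,x4},{x4,x5},{x4,x6},{x5,x6},{x1,x4,x6}}
  V12: {{x1,x4},{x1,x4,x6}}
  V13: {{x2,x7},{x3,x7},{x2,x3,x7}} {{x4,x5}} {{x4,x6},{x1,x4,x6}} {{x6,x7}}
  V14: {{x4},{x1,x4},{x4,x5},{x4,x6},{x1,x4,x6}}
  V23: {{x1,x2}} {{x1,x6},{x1,x4,x6}}
  V24: {{x1,x4},{x1,x4,x6}}
  V34: {{x5},{x4,x5},{x5,x6}} {{x4,x6},{x1,x4,x6}}
  V123: {{x1,x4,x6}}
  V124: {{x1,x4},{x1,x4,x6}}
  V134: {{x4,x5}} {{x4,x6},{x1,x4,x6}}
  V234: {{x1,x4,x6}}
  V1234: {{x1,x4,x6}}
C dims 6,11,5,1; δ0: rk 5, SNF 1^5; δ1: rk 4, SNF 1^4; δ2: rk 1, SNF 1^1
Ȟ^0: (6−5)−0=1 ⇒ Z
Ȟ^1: (11−4)−5=2 ⇒ Z^2
Ȟ^2: (5−1)−4=0 ⇒ 0

Ȟ^0(U;F) ≅ Z, Ȟ^1(U;F) ≅ Z^2 and Ȟ^2(U;F) ≅ 0


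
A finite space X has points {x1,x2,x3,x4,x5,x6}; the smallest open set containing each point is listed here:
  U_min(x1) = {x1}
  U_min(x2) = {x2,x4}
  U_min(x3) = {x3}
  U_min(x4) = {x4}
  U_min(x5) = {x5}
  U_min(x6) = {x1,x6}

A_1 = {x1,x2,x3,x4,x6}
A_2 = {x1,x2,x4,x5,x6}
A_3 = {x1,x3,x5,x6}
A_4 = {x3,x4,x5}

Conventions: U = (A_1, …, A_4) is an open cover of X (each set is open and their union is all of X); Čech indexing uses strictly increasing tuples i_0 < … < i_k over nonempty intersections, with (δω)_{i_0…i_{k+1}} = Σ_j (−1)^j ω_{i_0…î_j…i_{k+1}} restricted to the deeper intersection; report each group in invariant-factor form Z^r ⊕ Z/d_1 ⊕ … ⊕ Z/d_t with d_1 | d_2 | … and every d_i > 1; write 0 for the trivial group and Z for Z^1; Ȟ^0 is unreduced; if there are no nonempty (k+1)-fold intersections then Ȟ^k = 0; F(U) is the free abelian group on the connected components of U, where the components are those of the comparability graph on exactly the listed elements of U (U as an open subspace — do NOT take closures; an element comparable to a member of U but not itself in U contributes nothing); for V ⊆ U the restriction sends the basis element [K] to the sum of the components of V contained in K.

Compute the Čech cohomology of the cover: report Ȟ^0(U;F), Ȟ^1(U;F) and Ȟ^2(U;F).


cover nerve:
  A12={x1,x2,x4,x6} A13={x1,x3,x6} A14={x3,x4} A23={x1,x5,x6} A24={x4,x5} A34={x3,x5}
  A123={x1,x6} A124={x4} A134={x3} A234={x5}
components per intersection:
  A1: {x1,x6} {x2,x4} {x3}
  A2: {x1,x6} {x2,x4} {x5}
  A3: {x1,x6} {x3} {x5}
  A4: {x3} {x4} {x5}
  A12: {x1,x6} {x2,x4}
  A13: {x1,x6} {x3}
  A14: {x3} {x4}
  A23: {x1,x6} {x5}
  A24: {x4} {x5}
  A34: {x3} {x5}
  A123: {x1,x6}
  A124: {x4}
  A134: {x3}
  A234: {x5}
C dims 12,12,4; δ0: rk 8, SNF 1^8; δ1: rk 4, SNF 1^4
Ȟ^0: (12−8)−0=4 ⇒ Z^4
Ȟ^1: (12−4)−8=0 ⇒ 0
Ȟ^2: (4−0)−4=0 ⇒ 0

Ȟ^0 ≅ Z^4, Ȟ^1 ≅ 0, Ȟ^2 ≅ 0


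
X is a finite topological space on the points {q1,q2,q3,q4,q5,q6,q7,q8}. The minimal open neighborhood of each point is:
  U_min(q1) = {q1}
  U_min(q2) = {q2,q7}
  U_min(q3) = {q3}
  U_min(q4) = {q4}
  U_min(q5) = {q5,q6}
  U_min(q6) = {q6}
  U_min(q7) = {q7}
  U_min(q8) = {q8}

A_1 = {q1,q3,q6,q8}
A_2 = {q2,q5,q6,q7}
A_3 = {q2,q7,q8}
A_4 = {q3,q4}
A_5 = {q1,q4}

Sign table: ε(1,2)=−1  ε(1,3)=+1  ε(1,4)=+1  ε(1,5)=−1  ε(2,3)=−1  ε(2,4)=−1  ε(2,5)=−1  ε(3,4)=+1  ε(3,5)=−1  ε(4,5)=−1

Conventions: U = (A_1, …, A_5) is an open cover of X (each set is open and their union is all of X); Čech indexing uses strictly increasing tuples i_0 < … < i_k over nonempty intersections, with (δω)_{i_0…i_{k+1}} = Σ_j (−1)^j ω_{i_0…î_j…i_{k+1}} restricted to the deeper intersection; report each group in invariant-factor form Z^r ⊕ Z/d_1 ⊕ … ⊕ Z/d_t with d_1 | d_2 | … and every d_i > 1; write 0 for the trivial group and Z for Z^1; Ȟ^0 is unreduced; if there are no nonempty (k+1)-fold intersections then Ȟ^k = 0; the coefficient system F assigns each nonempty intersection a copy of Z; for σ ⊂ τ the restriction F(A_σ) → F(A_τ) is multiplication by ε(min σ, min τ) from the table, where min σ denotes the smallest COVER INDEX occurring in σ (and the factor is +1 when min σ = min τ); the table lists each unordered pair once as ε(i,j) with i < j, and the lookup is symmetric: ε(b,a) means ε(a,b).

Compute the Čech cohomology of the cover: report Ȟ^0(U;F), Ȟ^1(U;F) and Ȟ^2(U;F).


Ȟ^0 = Z,  Ȟ^1 = Z^2,  Ȟ^2 = 0

nerve simplices:
  A12={q6} A13={q8} A14={q3} A15={q1} A23={q2,q7} A45={q4}
C dims 5,6; δ0: rk 4, SNF 1^4
degree 0: 5−4−0 = 1 → Ȟ^0 ≅ Z
degree 1: 6−0−4 = 2 → Ȟ^1 ≅ Z^2
degree 2: 0−0−0 = 0 → Ȟ^2 ≅ 0


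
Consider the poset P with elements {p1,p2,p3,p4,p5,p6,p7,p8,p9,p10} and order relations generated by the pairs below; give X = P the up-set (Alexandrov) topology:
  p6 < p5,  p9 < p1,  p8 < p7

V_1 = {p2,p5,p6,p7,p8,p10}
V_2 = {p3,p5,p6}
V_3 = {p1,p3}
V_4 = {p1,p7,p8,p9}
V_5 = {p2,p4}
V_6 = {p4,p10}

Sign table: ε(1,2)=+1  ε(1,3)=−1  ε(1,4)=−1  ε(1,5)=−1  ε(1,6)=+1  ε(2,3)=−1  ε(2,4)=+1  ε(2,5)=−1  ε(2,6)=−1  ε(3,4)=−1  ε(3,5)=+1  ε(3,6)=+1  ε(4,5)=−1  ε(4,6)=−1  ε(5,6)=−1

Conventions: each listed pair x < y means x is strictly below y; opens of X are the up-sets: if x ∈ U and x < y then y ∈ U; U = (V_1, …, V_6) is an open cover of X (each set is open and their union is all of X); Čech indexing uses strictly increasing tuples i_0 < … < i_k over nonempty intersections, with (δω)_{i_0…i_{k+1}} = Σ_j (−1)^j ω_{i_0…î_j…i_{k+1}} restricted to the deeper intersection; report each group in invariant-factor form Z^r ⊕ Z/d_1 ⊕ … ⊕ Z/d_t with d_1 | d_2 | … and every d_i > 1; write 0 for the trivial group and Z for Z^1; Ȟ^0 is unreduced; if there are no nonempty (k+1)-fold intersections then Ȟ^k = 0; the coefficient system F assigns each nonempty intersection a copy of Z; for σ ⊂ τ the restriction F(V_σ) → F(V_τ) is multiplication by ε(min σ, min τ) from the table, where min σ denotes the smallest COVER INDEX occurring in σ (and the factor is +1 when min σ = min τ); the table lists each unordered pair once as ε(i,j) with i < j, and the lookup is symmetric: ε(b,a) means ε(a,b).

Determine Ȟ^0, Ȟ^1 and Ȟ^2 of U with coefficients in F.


Ȟ^0 ≅ 0; Ȟ^1 ≅ Z ⊕ Z/2; Ȟ^2 ≅ 0

nonempty intersections:
  V12={p5,p6} V14={p7,p8} V15={p2} V16={p10} V23={p3} V34={p1} V56={p4}
C dims 6,7; δ0: rk 6, SNF 1^5·2
Ȟ^0: (6−6)−0=0 ⇒ 0
Ȟ^1: (7−0)−6=1 plus torsion [2] ⇒ Z ⊕ Z/2
Ȟ^2: (0−0)−0=0 ⇒ 0


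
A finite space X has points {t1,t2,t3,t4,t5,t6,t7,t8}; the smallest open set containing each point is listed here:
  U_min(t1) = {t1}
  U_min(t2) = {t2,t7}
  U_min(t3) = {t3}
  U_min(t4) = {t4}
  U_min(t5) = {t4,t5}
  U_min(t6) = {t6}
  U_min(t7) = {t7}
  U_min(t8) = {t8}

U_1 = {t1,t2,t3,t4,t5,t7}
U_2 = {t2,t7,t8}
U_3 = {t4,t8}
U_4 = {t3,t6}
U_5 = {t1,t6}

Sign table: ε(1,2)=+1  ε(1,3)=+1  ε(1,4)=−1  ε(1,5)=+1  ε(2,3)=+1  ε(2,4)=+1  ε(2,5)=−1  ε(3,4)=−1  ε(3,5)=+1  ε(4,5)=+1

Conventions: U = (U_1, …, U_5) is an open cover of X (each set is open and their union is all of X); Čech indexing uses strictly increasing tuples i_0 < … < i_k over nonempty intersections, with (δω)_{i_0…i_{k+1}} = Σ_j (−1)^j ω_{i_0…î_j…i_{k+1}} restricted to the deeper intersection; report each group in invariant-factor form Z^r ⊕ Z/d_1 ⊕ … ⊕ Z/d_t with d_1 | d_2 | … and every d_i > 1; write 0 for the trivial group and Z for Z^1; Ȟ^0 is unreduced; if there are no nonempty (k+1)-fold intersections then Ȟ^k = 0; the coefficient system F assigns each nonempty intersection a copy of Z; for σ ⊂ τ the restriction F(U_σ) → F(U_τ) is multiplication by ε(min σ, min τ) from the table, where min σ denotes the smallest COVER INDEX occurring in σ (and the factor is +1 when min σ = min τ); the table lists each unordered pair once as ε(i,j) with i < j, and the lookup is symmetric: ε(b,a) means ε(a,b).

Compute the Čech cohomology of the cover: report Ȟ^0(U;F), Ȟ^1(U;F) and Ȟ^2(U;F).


nonempty overlaps:
  U12={t2,t7} U13={t4} U14={t3} U15={t1} U23={t8} U45={t6}
C dims 5,6; δ0: rk 5, SNF 1^4·2
degree 0: 5−5−0 = 0 → Ȟ^0 ≅ 0
degree 1: 6−0−5 = 1 plus torsion [2] → Ȟ^1 ≅ Z ⊕ Z/2
degree 2: 0−0−0 = 0 → Ȟ^2 ≅ 0

Ȟ^0(U;F) ≅ 0; Ȟ^1(U;F) ≅ Z ⊕ Z/2; Ȟ^2(U;F) ≅ 0


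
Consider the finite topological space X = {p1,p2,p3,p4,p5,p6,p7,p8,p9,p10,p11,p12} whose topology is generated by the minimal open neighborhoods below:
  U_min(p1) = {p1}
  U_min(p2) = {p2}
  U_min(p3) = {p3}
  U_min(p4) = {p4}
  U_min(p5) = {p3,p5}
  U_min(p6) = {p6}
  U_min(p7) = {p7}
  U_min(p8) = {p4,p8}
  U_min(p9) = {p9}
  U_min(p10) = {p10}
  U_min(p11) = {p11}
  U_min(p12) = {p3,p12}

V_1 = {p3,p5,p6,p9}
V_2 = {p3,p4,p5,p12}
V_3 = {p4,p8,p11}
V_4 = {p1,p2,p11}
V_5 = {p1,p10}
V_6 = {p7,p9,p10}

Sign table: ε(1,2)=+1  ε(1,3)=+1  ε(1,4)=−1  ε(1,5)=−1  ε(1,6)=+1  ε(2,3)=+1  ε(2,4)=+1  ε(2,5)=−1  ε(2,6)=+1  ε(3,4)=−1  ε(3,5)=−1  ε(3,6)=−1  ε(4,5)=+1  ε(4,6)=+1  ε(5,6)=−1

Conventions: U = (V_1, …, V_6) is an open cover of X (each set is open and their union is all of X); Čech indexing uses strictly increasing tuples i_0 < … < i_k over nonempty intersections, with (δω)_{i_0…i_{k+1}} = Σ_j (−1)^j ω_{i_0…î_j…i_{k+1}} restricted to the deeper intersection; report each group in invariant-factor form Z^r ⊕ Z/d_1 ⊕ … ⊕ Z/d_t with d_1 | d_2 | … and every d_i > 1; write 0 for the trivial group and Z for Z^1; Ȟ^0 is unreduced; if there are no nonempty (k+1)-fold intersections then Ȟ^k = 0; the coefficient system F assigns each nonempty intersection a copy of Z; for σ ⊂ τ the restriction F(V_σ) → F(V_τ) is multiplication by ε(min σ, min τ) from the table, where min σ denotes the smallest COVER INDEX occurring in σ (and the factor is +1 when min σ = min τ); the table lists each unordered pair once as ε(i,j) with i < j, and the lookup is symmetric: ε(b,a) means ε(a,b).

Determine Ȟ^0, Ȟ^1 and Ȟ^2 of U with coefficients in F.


nerve of the cover:
  V12={p3,p5} V16={p9} V23={p4} V34={p11} V45={p1} V56={p10}
C dims 6,6; δ0: rk 5, SNF 1^5
Ȟ^0 = (6 − 5) − 0 = 1, so Ȟ^0 ≅ Z
Ȟ^1 = (6 − 0) − 5 = 1, so Ȟ^1 ≅ Z
Ȟ^2 = (0 − 0) − 0 = 0, so Ȟ^2 ≅ 0

Ȟ^0(U;F) ≅ Z,  Ȟ^1(U;F) ≅ Z,  Ȟ^2(U;F) ≅ 0


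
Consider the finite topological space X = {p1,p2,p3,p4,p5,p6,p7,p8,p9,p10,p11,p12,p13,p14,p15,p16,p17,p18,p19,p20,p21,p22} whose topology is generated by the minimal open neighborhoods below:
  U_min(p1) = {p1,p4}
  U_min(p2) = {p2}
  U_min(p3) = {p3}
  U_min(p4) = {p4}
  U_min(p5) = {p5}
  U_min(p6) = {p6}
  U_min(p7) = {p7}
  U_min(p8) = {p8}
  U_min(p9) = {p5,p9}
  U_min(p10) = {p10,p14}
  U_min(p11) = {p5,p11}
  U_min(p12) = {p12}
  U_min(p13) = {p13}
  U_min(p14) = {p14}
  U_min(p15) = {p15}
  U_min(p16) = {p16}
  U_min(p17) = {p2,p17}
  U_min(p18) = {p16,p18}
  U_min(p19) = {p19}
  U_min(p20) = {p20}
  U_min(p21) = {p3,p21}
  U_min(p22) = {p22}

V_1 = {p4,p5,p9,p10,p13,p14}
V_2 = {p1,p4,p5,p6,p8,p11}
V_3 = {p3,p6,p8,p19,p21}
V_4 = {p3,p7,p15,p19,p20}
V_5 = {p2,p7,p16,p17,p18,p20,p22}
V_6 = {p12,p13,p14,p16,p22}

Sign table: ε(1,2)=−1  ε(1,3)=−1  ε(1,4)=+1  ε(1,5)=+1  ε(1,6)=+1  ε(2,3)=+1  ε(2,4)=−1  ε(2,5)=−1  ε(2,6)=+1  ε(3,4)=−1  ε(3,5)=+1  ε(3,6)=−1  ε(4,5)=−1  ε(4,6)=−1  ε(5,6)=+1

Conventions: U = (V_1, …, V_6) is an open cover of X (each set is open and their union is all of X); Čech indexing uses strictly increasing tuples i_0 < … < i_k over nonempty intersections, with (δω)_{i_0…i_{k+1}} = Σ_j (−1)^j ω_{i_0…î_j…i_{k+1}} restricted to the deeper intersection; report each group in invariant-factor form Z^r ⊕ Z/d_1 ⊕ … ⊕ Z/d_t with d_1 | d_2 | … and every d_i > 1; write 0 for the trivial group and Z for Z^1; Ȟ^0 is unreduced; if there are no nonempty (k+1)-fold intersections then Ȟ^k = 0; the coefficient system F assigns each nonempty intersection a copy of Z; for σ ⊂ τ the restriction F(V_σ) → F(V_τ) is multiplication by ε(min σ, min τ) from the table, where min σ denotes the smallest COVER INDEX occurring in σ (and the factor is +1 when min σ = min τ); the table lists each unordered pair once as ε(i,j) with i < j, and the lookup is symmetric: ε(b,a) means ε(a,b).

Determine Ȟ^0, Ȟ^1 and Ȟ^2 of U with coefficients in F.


Ȟ^0 ≅ 0,  Ȟ^1 ≅ Z/2,  Ȟ^2 ≅ 0

nonempty intersections:
  V12={p4,p5} V16={p13,p14} V23={p6,p8} V34={p3,p19} V45={p7,p20} V56={p16,p22}
C dims 6,6; δ0: rk 6, SNF 1^5·2
Ȟ^0: (6−6)−0=0 ⇒ 0
Ȟ^1: (6−0)−6=0 plus torsion [2] ⇒ Z/2
Ȟ^2: (0−0)−0=0 ⇒ 0


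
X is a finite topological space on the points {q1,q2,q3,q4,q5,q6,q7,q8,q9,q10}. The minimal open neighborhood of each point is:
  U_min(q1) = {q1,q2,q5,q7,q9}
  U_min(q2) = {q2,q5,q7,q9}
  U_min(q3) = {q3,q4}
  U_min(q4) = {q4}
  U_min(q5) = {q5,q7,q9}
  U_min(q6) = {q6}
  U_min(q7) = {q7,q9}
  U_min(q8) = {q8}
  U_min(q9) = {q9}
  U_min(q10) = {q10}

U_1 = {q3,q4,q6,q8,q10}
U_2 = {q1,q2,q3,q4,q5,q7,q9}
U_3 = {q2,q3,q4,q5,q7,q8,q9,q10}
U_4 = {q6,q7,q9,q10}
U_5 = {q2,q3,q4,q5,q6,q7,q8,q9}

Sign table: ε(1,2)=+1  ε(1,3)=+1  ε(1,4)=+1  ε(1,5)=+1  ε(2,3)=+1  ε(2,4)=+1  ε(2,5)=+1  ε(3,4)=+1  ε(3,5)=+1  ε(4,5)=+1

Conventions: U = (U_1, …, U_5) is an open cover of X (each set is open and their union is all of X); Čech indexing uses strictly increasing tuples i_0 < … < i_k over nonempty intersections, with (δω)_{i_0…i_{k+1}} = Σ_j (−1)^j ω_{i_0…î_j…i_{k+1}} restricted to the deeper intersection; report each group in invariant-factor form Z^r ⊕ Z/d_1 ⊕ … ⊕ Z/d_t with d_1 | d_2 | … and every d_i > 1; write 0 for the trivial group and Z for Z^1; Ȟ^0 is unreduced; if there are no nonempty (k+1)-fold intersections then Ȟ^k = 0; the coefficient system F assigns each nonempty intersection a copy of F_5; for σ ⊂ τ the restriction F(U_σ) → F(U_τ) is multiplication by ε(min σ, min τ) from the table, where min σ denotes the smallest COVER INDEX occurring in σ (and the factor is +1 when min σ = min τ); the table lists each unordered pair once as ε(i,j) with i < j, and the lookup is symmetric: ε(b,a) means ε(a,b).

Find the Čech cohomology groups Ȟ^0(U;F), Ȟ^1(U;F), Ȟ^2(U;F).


Ȟ^0 ≅ Z/5,  Ȟ^1 ≅ 0,  Ȟ^2 ≅ Z/5

nerve of the cover:
  U12={q3,q4} U13={q3,q4,q8,q10} U14={q6,q10} U15={q3,q4,q6,q8} U23={q2,q3,q4,q5,q7,q9} U24={q7,q9} U25={q2,q3,q4,q5,q7,q9} U34={q7,q9,q10} U35={q2,q3,q4,q5,q7,q8,q9} U45={q6,q7,q9}
  U123={q3,q4} U125={q3,q4} U134={q10} U135={q3,q4,q8} U145={q6} U234={q7,q9} U235={q2,q3,q4,q5,q7,q9} U245={q7,q9} U345={q7,q9}
  U1235={q3,q4} U2345={q7,q9}
C dims 5,10,9,2; δ0: rk_F5 4; δ1: rk_F5 6; δ2: rk_F5 2
Ȟ^0 = (5 − 4) − 0 = 1, so Ȟ^0 ≅ Z/5
Ȟ^1 = (10 − 6) − 4 = 0, so Ȟ^1 ≅ 0
Ȟ^2 = (9 − 2) − 6 = 1, so Ȟ^2 ≅ Z/5


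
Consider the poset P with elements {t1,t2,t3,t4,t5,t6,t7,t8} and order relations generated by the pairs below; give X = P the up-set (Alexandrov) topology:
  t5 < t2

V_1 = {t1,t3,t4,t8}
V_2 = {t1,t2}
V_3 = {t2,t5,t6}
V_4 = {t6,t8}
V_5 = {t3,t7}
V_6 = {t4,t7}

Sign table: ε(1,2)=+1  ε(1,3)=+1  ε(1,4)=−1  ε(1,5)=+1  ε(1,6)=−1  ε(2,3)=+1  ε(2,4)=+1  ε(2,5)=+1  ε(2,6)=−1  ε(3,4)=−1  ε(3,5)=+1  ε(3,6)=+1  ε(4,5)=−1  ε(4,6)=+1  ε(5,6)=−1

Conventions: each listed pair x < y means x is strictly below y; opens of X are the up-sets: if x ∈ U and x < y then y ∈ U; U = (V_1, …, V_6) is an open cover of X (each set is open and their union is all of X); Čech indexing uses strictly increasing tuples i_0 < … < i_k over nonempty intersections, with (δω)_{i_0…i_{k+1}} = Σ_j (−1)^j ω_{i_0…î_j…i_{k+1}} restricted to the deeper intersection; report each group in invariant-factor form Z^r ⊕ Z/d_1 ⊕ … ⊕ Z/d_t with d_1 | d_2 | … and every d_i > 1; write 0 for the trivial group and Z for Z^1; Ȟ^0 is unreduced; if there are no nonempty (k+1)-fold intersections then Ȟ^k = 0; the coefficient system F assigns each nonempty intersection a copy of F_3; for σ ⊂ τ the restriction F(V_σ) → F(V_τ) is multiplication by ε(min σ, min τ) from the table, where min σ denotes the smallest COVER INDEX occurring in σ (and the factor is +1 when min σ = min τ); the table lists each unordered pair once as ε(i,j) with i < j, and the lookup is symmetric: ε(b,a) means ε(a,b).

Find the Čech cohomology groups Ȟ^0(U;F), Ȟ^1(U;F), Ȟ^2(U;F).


nonempty intersections:
  V12={t1} V14={t8} V15={t3} V16={t4} V23={t2} V34={t6} V56={t7}
C dims 6,7; δ0: rk_F3 5
Ȟ^0: (6−5)−0=1 ⇒ Z/3
Ȟ^1: (7−0)−5=2 ⇒ Z/3 ⊕ Z/3
Ȟ^2: (0−0)−0=0 ⇒ 0

Ȟ^0 ≅ Z/3, Ȟ^1 ≅ Z/3 ⊕ Z/3 and Ȟ^2 ≅ 0


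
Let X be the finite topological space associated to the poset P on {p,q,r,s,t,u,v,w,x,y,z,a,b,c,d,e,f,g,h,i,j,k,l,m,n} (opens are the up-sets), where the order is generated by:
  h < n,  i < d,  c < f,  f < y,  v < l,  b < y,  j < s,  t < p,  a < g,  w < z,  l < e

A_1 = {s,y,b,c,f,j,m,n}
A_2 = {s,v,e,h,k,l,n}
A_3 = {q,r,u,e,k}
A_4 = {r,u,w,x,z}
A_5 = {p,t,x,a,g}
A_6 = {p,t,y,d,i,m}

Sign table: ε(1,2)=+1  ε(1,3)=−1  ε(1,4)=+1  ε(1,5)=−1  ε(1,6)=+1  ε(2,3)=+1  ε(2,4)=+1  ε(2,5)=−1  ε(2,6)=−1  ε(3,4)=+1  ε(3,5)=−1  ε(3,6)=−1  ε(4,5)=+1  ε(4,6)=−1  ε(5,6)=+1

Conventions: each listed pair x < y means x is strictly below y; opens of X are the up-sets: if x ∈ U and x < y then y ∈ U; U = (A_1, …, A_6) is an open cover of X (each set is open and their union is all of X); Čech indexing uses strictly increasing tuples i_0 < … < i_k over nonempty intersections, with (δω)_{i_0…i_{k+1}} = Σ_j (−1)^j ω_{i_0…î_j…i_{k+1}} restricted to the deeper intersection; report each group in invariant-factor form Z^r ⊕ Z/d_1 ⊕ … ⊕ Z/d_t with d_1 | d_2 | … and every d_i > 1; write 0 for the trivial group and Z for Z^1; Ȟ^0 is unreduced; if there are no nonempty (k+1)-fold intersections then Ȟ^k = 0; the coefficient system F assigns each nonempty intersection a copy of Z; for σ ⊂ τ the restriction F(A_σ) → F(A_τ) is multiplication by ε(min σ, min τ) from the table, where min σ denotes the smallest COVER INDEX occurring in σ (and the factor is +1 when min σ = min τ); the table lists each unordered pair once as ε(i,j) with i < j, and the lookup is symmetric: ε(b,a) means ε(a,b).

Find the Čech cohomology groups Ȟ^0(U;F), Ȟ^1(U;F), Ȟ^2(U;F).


nonempty intersections:
  A12={s,n} A16={y,m} A23={e,k} A34={r,u} A45={x} A56={p,t}
C dims 6,6; δ0: rk 5, SNF 1^5
Ȟ^0: (6−5)−0=1 ⇒ Z
Ȟ^1: (6−0)−5=1 ⇒ Z
Ȟ^2: (0−0)−0=0 ⇒ 0

Ȟ^0 = Z, Ȟ^1 = Z and Ȟ^2 = 0


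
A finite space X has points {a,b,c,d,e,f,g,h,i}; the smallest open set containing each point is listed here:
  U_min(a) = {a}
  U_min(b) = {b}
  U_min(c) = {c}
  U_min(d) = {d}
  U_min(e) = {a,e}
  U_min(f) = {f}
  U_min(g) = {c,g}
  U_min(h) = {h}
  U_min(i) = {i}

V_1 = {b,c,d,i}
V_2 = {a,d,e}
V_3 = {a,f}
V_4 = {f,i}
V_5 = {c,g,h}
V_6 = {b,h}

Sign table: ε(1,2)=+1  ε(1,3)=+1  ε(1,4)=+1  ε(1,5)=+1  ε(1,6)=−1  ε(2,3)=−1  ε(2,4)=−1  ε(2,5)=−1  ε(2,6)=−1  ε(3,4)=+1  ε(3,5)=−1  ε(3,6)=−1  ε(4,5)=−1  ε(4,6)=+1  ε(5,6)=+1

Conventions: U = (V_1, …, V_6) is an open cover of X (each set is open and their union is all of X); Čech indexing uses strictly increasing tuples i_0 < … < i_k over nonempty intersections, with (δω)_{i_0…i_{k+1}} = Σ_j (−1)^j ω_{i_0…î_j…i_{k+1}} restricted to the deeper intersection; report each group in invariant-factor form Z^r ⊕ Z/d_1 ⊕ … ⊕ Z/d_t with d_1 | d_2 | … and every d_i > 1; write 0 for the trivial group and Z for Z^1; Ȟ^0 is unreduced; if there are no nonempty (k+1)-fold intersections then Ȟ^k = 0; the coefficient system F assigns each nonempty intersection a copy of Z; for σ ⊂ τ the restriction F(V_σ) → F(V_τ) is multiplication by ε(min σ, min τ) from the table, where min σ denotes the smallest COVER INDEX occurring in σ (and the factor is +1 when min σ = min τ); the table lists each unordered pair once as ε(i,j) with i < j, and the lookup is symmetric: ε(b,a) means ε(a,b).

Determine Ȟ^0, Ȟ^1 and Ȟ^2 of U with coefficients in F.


cover nerve:
  V12={d} V14={i} V15={c} V16={b} V23={a} V34={f} V56={h}
C dims 6,7; δ0: rk 6, SNF 1^5·2
Ȟ^0: (6−6)−0=0 ⇒ 0
Ȟ^1: (7−0)−6=1 plus torsion [2] ⇒ Z ⊕ Z/2
Ȟ^2: (0−0)−0=0 ⇒ 0

Ȟ^0 = 0, Ȟ^1 = Z ⊕ Z/2, Ȟ^2 = 0
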